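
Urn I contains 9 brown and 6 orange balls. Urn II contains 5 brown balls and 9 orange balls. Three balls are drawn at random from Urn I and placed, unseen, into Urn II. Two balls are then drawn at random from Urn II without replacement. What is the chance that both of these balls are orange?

1653/4760

Condition on how many of the transferred balls are orange (from Urn I: 6 orange of 15; then Urn II has 17 total).
  0 orange: C(6,0)C(9,3)/C(15,3) = 12/65; then P = C(9,2)/C(17,2) = 9/34
  1 orange: C(6,1)C(9,2)/C(15,3) = 216/455; then P = C(10,2)/C(17,2) = 45/136
  2 orange: C(6,2)C(9,1)/C(15,3) = 27/91; then P = C(11,2)/C(17,2) = 55/136
  3 orange: C(6,3)C(9,0)/C(15,3) = 4/91; then P = C(12,2)/C(17,2) = 33/68
P(both orange) = 1653/4760 ≈ 0.3473.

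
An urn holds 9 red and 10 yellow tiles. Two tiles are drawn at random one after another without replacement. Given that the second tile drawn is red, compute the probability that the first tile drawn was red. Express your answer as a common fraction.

P(first=red and the second tile drawn is red) = (9/19)·(8/18) = 4/19.
P(the second tile drawn is red) = Σ over first color = 4/19 + 5/19 = 9/19.
By Bayes, P(first=red | the second tile drawn is red) = 4/19 / 9/19 = 4/9 ≈ 0.4444.

4/9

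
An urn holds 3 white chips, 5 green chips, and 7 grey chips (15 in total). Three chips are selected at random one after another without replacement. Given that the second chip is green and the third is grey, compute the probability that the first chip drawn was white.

3/13

P(first=white and the second chip is green and the third is grey) = (3/15)·(5/14)·(7/13) = 1/26.
P(E) = Σ over first color = 1/26 + 2/39 + 1/13 = 1/6.
By Bayes, P(first=white | E) = 1/26 / 1/6 = 3/13 ≈ 0.2308.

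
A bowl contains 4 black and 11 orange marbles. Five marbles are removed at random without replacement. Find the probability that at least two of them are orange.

Sum the hypergeometric tail for j = 2,…,5 orange marbles.
Favorable = C(11,2)·C(4,3) + C(11,3)·C(4,2) + C(11,4)·C(4,1) + C(11,5)·C(4,0) = 2992; total = C(15,5) = 3003.
P = 2992/3003 = 272/273 ≈ 0.9963.

272/273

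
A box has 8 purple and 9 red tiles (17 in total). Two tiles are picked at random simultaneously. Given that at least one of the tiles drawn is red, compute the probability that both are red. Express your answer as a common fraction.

1/3

P(both red) = C(9,2)/C(17,2) = 9/34; P(at least one red) = 1 − C(8,2)/C(17,2) = 27/34.
Since 'both red' ⊆ 'at least one red', P(both | at least one) = 9/34 / 27/34 = 1/3 ≈ 0.3333.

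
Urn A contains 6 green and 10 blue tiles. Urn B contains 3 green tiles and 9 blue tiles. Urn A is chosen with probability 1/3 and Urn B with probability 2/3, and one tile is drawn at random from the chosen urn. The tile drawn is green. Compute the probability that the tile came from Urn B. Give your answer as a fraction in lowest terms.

P(green | Urn A) = 3/8; P(green | Urn B) = 1/4.
P(green) = 1/3·3/8 + 2/3·1/4 = 7/24.
By Bayes' rule, P(Urn B | green) = 1/6 / 7/24 = 4/7 ≈ 0.5714.

4/7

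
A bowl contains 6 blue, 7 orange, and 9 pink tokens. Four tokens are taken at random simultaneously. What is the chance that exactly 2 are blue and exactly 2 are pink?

Unordered draws without replacement: count favorable combinations over C(22,4).
Favorable = C(6,2) · C(7,0) · C(9,2) = 540; total = C(22,4) = 7315.
P = 540/7315 = 108/1463 ≈ 0.0738.

108/1463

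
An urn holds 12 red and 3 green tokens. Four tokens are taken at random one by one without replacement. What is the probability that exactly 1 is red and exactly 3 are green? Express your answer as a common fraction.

Unordered draws without replacement: count favorable combinations over C(15,4).
Favorable = C(12,1) · C(3,3) = 12; total = C(15,4) = 1365.
P = 12/1365 = 4/455 ≈ 0.0088.

4/455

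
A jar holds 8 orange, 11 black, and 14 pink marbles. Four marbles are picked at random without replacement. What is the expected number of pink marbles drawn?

By linearity of expectation, E[X] = Σ P(draw i is pink); by symmetry each draw (even without replacement) has P(pink) = 14/33.
E[X] = 4 · 14/33 = 56/33 ≈ 1.6970.

56/33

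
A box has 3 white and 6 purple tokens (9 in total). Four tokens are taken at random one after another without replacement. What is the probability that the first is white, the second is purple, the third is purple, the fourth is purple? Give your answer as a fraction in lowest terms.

Multiply the conditional probability of each draw in order, without replacement, so each draw removes one from its color and from the total.
P = (3/9) · (6/8) · (5/7) · (4/6) = 5/42 ≈ 0.1190.

5/42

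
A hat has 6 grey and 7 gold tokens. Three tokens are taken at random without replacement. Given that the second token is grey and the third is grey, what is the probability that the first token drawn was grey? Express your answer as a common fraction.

P(first=grey and the second token is grey and the third is grey) = (6/13)·(5/12)·(4/11) = 10/143.
P(E) = Σ over first color = 10/143 + 35/286 = 5/26.
By Bayes, P(first=grey | E) = 10/143 / 5/26 = 4/11 ≈ 0.3636.

4/11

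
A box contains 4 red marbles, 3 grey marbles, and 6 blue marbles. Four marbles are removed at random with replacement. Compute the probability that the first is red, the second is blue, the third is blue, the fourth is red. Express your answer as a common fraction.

Multiply the conditional probability of each draw in order, with replacement (the composition resets each draw).
P = (4/13) · (6/13) · (6/13) · (4/13) = 576/28561 ≈ 0.0202.

576/28561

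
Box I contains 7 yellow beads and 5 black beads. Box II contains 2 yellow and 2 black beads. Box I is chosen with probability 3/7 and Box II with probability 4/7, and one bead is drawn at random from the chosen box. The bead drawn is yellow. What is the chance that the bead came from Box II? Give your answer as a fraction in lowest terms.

P(yellow | Box I) = 7/12; P(yellow | Box II) = 1/2.
P(yellow) = 3/7·7/12 + 4/7·1/2 = 15/28.
By Bayes' rule, P(Box II | yellow) = 2/7 / 15/28 = 8/15 ≈ 0.5333.

8/15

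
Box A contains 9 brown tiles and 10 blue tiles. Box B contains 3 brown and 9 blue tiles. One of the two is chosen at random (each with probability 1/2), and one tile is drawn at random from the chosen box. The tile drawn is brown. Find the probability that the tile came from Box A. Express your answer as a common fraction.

36/55

P(brown | Box A) = 9/19; P(brown | Box B) = 1/4.
P(brown) = 1/2·9/19 + 1/2·1/4 = 55/152.
By Bayes' rule, P(Box A | brown) = 9/38 / 55/152 = 36/55 ≈ 0.6545.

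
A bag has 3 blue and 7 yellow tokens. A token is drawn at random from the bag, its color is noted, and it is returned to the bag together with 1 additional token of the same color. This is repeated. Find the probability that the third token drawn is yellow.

Sum over the four possibilities for the first two draws (yellow/not-yellow each), tracking how the yellow count and total change by +1 per draw.
P(third is yellow) = 7/10 ≈ 0.7000. (In a Pólya urn every draw has the same marginal probability 7/10.)

7/10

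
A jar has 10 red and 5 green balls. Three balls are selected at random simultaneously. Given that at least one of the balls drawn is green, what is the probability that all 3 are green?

P(all 3 green) = C(5,3)/C(15,3) = 2/91; P(at least one green) = 1 − C(10,3)/C(15,3) = 67/91.
Since 'all 3 green' ⊆ 'at least one green', P(all 3 | at least one) = 2/91 / 67/91 = 2/67 ≈ 0.0299.

2/67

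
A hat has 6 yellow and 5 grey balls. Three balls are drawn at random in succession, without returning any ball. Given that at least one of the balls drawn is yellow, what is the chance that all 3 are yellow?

P(all 3 yellow) = C(6,3)/C(11,3) = 4/33; P(at least one yellow) = 1 − C(5,3)/C(11,3) = 31/33.
Since 'all 3 yellow' ⊆ 'at least one yellow', P(all 3 | at least one) = 4/33 / 31/33 = 4/31 ≈ 0.1290.

4/31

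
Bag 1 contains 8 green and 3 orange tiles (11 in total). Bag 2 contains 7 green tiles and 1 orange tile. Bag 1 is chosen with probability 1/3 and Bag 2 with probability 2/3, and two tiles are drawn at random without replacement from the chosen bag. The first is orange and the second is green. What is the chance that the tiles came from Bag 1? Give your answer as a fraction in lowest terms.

48/103

P(E | Bag 1) = 12/55; P(E | Bag 2) = 1/8.
P(E) = 1/3·12/55 + 2/3·1/8 = 103/660.
By Bayes' rule, P(Bag 1 | E) = 4/55 / 103/660 = 48/103 ≈ 0.4660.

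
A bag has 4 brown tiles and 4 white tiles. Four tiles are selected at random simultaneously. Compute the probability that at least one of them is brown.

Use the complement: P(at least one brown) = 1 − P(no brown).
P(none) = C(4,4)/C(8,4) = 1/70.
So P = 1 − 1/70 = 69/70 ≈ 0.9857.

69/70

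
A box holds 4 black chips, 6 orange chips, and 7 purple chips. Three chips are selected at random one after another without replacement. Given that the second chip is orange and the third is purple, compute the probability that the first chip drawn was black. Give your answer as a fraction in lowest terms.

4/15

P(first=black and the second chip is orange and the third is purple) = (4/17)·(6/16)·(7/15) = 7/170.
P(E) = Σ over first color = 7/170 + 7/136 + 21/340 = 21/136.
By Bayes, P(first=black | E) = 7/170 / 21/136 = 4/15 ≈ 0.2667.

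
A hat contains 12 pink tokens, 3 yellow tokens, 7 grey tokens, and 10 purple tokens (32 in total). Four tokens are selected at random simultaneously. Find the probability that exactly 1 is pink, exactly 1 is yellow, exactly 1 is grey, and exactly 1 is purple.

Unordered draws without replacement: count favorable combinations over C(32,4).
Favorable = C(12,1) · C(3,1) · C(7,1) · C(10,1) = 2520; total = C(32,4) = 35960.
P = 2520/35960 = 63/899 ≈ 0.0701.

63/899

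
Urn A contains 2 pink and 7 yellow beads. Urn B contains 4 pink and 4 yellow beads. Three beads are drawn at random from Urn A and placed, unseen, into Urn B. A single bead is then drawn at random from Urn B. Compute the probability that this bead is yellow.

Condition on how many of the transferred beads are yellow (from Urn A: 7 yellow of 9; then Urn B has 11 total).
  1 yellow: C(7,1)C(2,2)/C(9,3) = 1/12; then P = 5/11
  2 yellow: C(7,2)C(2,1)/C(9,3) = 1/2; then P = 6/11
  3 yellow: C(7,3)C(2,0)/C(9,3) = 5/12; then P = 7/11
P(yellow from Urn B) = 19/33 ≈ 0.5758.

19/33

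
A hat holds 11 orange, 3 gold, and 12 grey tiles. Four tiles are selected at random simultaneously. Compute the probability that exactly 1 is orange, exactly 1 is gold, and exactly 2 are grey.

Unordered draws without replacement: count favorable combinations over C(26,4).
Favorable = C(11,1) · C(3,1) · C(12,2) = 2178; total = C(26,4) = 14950.
P = 2178/14950 = 1089/7475 ≈ 0.1457.

1089/7475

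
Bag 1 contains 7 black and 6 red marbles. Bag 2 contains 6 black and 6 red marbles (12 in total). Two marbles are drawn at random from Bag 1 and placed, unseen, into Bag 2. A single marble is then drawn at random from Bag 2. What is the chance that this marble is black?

Condition on how many of the transferred marbles are black (from Bag 1: 7 black of 13; then Bag 2 has 14 total).
  0 black: C(7,0)C(6,2)/C(13,2) = 5/26; then P = 6/14
  1 black: C(7,1)C(6,1)/C(13,2) = 7/13; then P = 7/14
  2 black: C(7,2)C(6,0)/C(13,2) = 7/26; then P = 8/14
P(black from Bag 2) = 46/91 ≈ 0.5055.

46/91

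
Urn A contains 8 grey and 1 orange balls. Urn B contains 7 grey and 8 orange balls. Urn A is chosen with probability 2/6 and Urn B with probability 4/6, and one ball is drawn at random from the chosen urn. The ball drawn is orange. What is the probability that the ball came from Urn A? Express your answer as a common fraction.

5/53

P(orange | Urn A) = 1/9; P(orange | Urn B) = 8/15.
P(orange) = 1/3·1/9 + 2/3·8/15 = 53/135.
By Bayes' rule, P(Urn A | orange) = 1/27 / 53/135 = 5/53 ≈ 0.0943.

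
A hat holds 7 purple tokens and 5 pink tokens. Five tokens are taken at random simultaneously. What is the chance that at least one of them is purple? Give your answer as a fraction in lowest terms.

791/792

Use the complement: P(at least one purple) = 1 − P(no purple).
P(none) = C(5,5)/C(12,5) = 1/792.
So P = 1 − 1/792 = 791/792 ≈ 0.9987.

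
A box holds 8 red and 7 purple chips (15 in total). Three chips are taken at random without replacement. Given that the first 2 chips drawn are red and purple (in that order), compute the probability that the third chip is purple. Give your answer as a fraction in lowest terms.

6/13

After removing 1 red, 1 purple, the box has 6 purple out of 13 remaining.
P(third is purple | given) = 6/13 ≈ 0.4615.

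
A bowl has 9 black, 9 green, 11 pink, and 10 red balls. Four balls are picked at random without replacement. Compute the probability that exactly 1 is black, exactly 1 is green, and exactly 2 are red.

405/9139

Unordered draws without replacement: count favorable combinations over C(39,4).
Favorable = C(9,1) · C(9,1) · C(11,0) · C(10,2) = 3645; total = C(39,4) = 82251.
P = 3645/82251 = 405/9139 ≈ 0.0443.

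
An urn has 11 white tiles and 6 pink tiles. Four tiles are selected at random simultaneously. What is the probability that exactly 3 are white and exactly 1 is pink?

99/238

Unordered draws without replacement: count favorable combinations over C(17,4).
Favorable = C(11,3) · C(6,1) = 990; total = C(17,4) = 2380.
P = 990/2380 = 99/238 ≈ 0.4160.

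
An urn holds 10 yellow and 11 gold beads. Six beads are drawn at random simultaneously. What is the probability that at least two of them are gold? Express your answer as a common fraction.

1221/1292

Sum the hypergeometric tail for j = 2,…,6 gold beads.
Favorable = C(11,2)·C(10,4) + C(11,3)·C(10,3) + C(11,4)·C(10,2) + C(11,5)·C(10,1) + C(11,6)·C(10,0) = 51282; total = C(21,6) = 54264.
P = 51282/54264 = 1221/1292 ≈ 0.9450.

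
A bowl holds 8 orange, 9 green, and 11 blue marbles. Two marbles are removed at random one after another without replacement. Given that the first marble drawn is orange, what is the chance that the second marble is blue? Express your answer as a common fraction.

11/27

After removing 1 orange, the bowl has 11 blue out of 27 remaining.
P(second is blue | given) = 11/27 ≈ 0.4074.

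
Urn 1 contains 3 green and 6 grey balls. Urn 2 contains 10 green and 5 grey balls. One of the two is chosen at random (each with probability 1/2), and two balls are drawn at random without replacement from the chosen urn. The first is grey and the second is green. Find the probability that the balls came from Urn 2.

20/41

P(E | Urn 1) = 1/4; P(E | Urn 2) = 5/21.
P(E) = 1/2·1/4 + 1/2·5/21 = 41/168.
By Bayes' rule, P(Urn 2 | E) = 5/42 / 41/168 = 20/41 ≈ 0.4878.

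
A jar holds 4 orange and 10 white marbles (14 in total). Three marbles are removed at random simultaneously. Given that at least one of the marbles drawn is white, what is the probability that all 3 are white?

P(all 3 white) = C(10,3)/C(14,3) = 30/91; P(at least one white) = 1 − C(4,3)/C(14,3) = 90/91.
Since 'all 3 white' ⊆ 'at least one white', P(all 3 | at least one) = 30/91 / 90/91 = 1/3 ≈ 0.3333.

1/3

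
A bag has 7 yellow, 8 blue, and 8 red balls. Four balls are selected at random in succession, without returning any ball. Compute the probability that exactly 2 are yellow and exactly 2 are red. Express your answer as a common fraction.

Unordered draws without replacement: count favorable combinations over C(23,4).
Favorable = C(7,2) · C(8,0) · C(8,2) = 588; total = C(23,4) = 8855.
P = 588/8855 = 84/1265 ≈ 0.0664.

84/1265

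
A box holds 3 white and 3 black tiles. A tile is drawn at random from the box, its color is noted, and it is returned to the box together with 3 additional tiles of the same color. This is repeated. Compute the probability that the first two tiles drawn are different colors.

1/3

Either white then black, or black then white; after the first draw the total is 9.
P = (3/6)·(3/9) + (3/6)·(3/9) = 1/3 ≈ 0.3333.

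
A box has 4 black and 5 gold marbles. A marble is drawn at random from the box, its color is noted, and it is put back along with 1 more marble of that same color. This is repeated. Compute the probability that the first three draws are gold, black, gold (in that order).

Track the composition after each reinforcement of +1.
P = (5/9) · (4/10) · (6/11) = 4/33 ≈ 0.1212.

4/33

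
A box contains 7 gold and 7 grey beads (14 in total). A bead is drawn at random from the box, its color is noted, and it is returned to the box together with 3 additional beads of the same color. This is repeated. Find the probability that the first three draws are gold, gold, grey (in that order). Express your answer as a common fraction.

7/68

Track the composition after each reinforcement of +3.
P = (7/14) · (10/17) · (7/20) = 7/68 ≈ 0.1029.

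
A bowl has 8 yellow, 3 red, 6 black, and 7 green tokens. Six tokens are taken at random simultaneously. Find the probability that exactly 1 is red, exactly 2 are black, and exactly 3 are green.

Unordered draws without replacement: count favorable combinations over C(24,6).
Favorable = C(8,0) · C(3,1) · C(6,2) · C(7,3) = 1575; total = C(24,6) = 134596.
P = 1575/134596 = 225/19228 ≈ 0.0117.

225/19228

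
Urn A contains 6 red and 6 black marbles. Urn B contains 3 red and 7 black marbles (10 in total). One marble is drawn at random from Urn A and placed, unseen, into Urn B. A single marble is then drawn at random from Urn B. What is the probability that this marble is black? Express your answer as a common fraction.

Condition on how many of the transferred marbles are black (from Urn A: 6 black of 12; then Urn B has 11 total).
  0 black: C(6,0)C(6,1)/C(12,1) = 1/2; then P = 7/11
  1 black: C(6,1)C(6,0)/C(12,1) = 1/2; then P = 8/11
P(black from Urn B) = 15/22 ≈ 0.6818.

15/22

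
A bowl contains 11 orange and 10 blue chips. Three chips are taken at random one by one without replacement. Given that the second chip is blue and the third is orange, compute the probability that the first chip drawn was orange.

P(first=orange and the second chip is blue and the third is orange) = (11/21)·(10/20)·(10/19) = 55/399.
P(E) = Σ over first color = 55/399 + 33/266 = 11/42.
By Bayes, P(first=orange | E) = 55/399 / 11/42 = 10/19 ≈ 0.5263.

10/19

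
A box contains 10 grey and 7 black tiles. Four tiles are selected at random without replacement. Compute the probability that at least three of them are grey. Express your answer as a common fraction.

Sum the hypergeometric tail for j = 3,…,4 grey tiles.
Favorable = C(10,3)·C(7,1) + C(10,4)·C(7,0) = 1050; total = C(17,4) = 2380.
P = 1050/2380 = 15/34 ≈ 0.4412.

15/34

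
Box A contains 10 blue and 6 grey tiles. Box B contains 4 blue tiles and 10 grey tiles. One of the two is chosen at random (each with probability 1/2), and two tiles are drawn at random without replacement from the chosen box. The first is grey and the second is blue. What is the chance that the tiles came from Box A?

P(E | Box A) = 1/4; P(E | Box B) = 20/91.
P(E) = 1/2·1/4 + 1/2·20/91 = 171/728.
By Bayes' rule, P(Box A | E) = 1/8 / 171/728 = 91/171 ≈ 0.5322.

91/171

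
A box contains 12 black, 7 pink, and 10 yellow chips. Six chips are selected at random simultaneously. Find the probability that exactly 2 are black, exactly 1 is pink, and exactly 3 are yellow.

44/377

Unordered draws without replacement: count favorable combinations over C(29,6).
Favorable = C(12,2) · C(7,1) · C(10,3) = 55440; total = C(29,6) = 475020.
P = 55440/475020 = 44/377 ≈ 0.1167.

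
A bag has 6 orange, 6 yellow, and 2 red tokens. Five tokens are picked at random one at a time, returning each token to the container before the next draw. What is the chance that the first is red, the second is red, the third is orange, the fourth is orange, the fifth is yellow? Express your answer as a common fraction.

27/16807

Multiply the conditional probability of each draw in order, with replacement (the composition resets each draw).
P = (2/14) · (2/14) · (6/14) · (6/14) · (6/14) = 27/16807 ≈ 0.0016.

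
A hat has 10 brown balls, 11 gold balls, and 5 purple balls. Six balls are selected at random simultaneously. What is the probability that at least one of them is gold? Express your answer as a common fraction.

Use the complement: P(at least one gold) = 1 − P(no gold).
P(none) = C(15,6)/C(26,6) = 5005/230230.
So P = 1 − 5005/230230 = 45/46 ≈ 0.9783.

45/46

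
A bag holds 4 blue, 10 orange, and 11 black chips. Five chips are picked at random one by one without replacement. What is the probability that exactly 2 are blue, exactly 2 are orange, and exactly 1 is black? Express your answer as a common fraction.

9/161

Unordered draws without replacement: count favorable combinations over C(25,5).
Favorable = C(4,2) · C(10,2) · C(11,1) = 2970; total = C(25,5) = 53130.
P = 2970/53130 = 9/161 ≈ 0.0559.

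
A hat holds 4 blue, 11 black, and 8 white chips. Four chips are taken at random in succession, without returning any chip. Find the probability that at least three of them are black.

6/23

Sum the hypergeometric tail for j = 3,…,4 black chips.
Favorable = C(11,3)·C(12,1) + C(11,4)·C(12,0) = 2310; total = C(23,4) = 8855.
P = 2310/8855 = 6/23 ≈ 0.2609.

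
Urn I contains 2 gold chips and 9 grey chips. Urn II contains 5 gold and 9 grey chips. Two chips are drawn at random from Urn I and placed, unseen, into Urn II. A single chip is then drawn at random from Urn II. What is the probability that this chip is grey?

Condition on how many of the transferred chips are grey (from Urn I: 9 grey of 11; then Urn II has 16 total).
  0 grey: C(9,0)C(2,2)/C(11,2) = 1/55; then P = 9/16
  1 grey: C(9,1)C(2,1)/C(11,2) = 18/55; then P = 10/16
  2 grey: C(9,2)C(2,0)/C(11,2) = 36/55; then P = 11/16
P(grey from Urn II) = 117/176 ≈ 0.6648.

117/176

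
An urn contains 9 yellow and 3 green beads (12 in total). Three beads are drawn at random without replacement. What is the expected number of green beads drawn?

3/4

By linearity of expectation, E[X] = Σ P(draw i is green); by symmetry each draw (even without replacement) has P(green) = 3/12.
E[X] = 3 · 3/12 = 3/4 ≈ 0.7500.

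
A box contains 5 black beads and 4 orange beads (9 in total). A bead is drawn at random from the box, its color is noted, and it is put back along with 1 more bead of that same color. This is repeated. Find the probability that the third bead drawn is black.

Sum over the four possibilities for the first two draws (black/not-black each), tracking how the black count and total change by +1 per draw.
P(third is black) = 5/9 ≈ 0.5556. (In a Pólya urn every draw has the same marginal probability 5/9.)

5/9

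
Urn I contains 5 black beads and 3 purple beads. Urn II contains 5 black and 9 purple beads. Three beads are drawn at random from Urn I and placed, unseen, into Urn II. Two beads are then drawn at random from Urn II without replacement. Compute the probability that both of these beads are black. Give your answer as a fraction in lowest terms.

1145/7616

Condition on how many of the transferred beads are black (from Urn I: 5 black of 8; then Urn II has 17 total).
  0 black: C(5,0)C(3,3)/C(8,3) = 1/56; then P = C(5,2)/C(17,2) = 5/68
  1 black: C(5,1)C(3,2)/C(8,3) = 15/56; then P = C(6,2)/C(17,2) = 15/136
  2 black: C(5,2)C(3,1)/C(8,3) = 15/28; then P = C(7,2)/C(17,2) = 21/136
  3 black: C(5,3)C(3,0)/C(8,3) = 5/28; then P = C(8,2)/C(17,2) = 7/34
P(both black) = 1145/7616 ≈ 0.1503.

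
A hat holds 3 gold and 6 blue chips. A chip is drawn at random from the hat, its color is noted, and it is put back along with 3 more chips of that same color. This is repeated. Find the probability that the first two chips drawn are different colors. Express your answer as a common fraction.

Either blue then gold, or gold then blue; after the first draw the total is 12.
P = (6/9)·(3/12) + (3/9)·(6/12) = 1/3 ≈ 0.3333.

1/3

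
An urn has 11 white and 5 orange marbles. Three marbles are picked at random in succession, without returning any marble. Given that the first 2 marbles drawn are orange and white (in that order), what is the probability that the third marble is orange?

2/7

After removing 1 white, 1 orange, the urn has 4 orange out of 14 remaining.
P(third is orange | given) = 4/14 = 2/7 ≈ 0.2857.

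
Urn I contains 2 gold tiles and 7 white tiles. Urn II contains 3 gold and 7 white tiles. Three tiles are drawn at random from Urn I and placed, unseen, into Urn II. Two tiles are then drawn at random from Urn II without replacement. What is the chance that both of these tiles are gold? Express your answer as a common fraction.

Condition on how many of the transferred tiles are gold (from Urn I: 2 gold of 9; then Urn II has 13 total).
  0 gold: C(2,0)C(7,3)/C(9,3) = 5/12; then P = C(3,2)/C(13,2) = 1/26
  1 gold: C(2,1)C(7,2)/C(9,3) = 1/2; then P = C(4,2)/C(13,2) = 1/13
  2 gold: C(2,2)C(7,1)/C(9,3) = 1/12; then P = C(5,2)/C(13,2) = 5/39
P(both gold) = 61/936 ≈ 0.0652.

61/936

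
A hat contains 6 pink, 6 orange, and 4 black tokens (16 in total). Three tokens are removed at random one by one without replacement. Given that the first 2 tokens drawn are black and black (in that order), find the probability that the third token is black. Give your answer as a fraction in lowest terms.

After removing 2 black, the hat has 2 black out of 14 remaining.
P(third is black | given) = 2/14 = 1/7 ≈ 0.1429.

1/7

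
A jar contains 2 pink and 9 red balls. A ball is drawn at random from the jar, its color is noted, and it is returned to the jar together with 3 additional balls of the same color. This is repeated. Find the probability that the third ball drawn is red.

9/11

Sum over the four possibilities for the first two draws (red/not-red each), tracking how the red count and total change by +3 per draw.
P(third is red) = 9/11 ≈ 0.8182. (In a Pólya urn every draw has the same marginal probability 9/11.)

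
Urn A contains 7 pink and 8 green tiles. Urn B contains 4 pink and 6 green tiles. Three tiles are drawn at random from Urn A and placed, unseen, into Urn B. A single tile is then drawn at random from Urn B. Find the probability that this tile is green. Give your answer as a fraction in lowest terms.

38/65

Condition on how many of the transferred tiles are green (from Urn A: 8 green of 15; then Urn B has 13 total).
  0 green: C(8,0)C(7,3)/C(15,3) = 1/13; then P = 6/13
  1 green: C(8,1)C(7,2)/C(15,3) = 24/65; then P = 7/13
  2 green: C(8,2)C(7,1)/C(15,3) = 28/65; then P = 8/13
  3 green: C(8,3)C(7,0)/C(15,3) = 8/65; then P = 9/13
P(green from Urn B) = 38/65 ≈ 0.5846.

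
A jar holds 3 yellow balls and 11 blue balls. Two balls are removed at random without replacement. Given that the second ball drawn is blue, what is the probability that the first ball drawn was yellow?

P(first=yellow and the second ball drawn is blue) = (3/14)·(11/13) = 33/182.
P(the second ball drawn is blue) = Σ over first color = 33/182 + 55/91 = 11/14.
By Bayes, P(first=yellow | the second ball drawn is blue) = 33/182 / 11/14 = 3/13 ≈ 0.2308.

3/13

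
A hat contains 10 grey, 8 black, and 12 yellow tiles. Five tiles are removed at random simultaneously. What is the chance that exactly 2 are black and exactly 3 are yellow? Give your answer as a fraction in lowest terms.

Unordered draws without replacement: count favorable combinations over C(30,5).
Favorable = C(10,0) · C(8,2) · C(12,3) = 6160; total = C(30,5) = 142506.
P = 6160/142506 = 440/10179 ≈ 0.0432.

440/10179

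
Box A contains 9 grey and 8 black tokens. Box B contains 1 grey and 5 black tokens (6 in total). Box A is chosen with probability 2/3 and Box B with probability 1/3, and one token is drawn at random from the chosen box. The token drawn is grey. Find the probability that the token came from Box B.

P(grey | Box A) = 9/17; P(grey | Box B) = 1/6.
P(grey) = 2/3·9/17 + 1/3·1/6 = 125/306.
By Bayes' rule, P(Box B | grey) = 1/18 / 125/306 = 17/125 ≈ 0.1360.

17/125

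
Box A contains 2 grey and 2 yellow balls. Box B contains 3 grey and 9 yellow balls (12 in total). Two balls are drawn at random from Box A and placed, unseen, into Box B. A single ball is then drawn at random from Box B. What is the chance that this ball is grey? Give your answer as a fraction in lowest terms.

2/7

Condition on how many of the transferred balls are grey (from Box A: 2 grey of 4; then Box B has 14 total).
  0 grey: C(2,0)C(2,2)/C(4,2) = 1/6; then P = 3/14
  1 grey: C(2,1)C(2,1)/C(4,2) = 2/3; then P = 4/14
  2 grey: C(2,2)C(2,0)/C(4,2) = 1/6; then P = 5/14
P(grey from Box B) = 2/7 ≈ 0.2857.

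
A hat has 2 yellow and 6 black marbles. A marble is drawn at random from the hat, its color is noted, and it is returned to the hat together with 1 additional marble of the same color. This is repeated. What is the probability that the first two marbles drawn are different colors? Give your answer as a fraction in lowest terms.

1/3

Either yellow then black, or black then yellow; after the first draw the total is 9.
P = (2/8)·(6/9) + (6/8)·(2/9) = 1/3 ≈ 0.3333.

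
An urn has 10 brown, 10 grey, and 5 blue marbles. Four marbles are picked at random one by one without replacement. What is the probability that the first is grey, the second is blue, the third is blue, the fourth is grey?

Multiply the conditional probability of each draw in order, without replacement, so each draw removes one from its color and from the total.
P = (10/25) · (5/24) · (4/23) · (9/22) = 3/506 ≈ 0.0059.

3/506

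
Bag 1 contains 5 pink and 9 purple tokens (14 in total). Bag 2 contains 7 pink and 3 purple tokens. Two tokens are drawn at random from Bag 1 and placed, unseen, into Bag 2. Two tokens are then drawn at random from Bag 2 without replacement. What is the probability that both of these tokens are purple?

Condition on how many of the transferred tokens are purple (from Bag 1: 9 purple of 14; then Bag 2 has 12 total).
  0 purple: C(9,0)C(5,2)/C(14,2) = 10/91; then P = C(3,2)/C(12,2) = 1/22
  1 purple: C(9,1)C(5,1)/C(14,2) = 45/91; then P = C(4,2)/C(12,2) = 1/11
  2 purple: C(9,2)C(5,0)/C(14,2) = 36/91; then P = C(5,2)/C(12,2) = 5/33
P(both purple) = 10/91 ≈ 0.1099.

10/91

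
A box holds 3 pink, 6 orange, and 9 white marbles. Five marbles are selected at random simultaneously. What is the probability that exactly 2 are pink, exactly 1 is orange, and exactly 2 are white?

9/119

Unordered draws without replacement: count favorable combinations over C(18,5).
Favorable = C(3,2) · C(6,1) · C(9,2) = 648; total = C(18,5) = 8568.
P = 648/8568 = 9/119 ≈ 0.0756.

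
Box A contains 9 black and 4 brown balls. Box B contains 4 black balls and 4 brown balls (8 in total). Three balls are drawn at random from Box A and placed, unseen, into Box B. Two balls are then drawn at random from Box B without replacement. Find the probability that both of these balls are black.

204/715

Condition on how many of the transferred balls are black (from Box A: 9 black of 13; then Box B has 11 total).
  0 black: C(9,0)C(4,3)/C(13,3) = 2/143; then P = C(4,2)/C(11,2) = 6/55
  1 black: C(9,1)C(4,2)/C(13,3) = 27/143; then P = C(5,2)/C(11,2) = 2/11
  2 black: C(9,2)C(4,1)/C(13,3) = 72/143; then P = C(6,2)/C(11,2) = 3/11
  3 black: C(9,3)C(4,0)/C(13,3) = 42/143; then P = C(7,2)/C(11,2) = 21/55
P(both black) = 204/715 ≈ 0.2853.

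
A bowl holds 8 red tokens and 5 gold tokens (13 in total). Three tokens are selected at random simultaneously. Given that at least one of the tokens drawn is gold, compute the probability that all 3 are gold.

1/23

P(all 3 gold) = C(5,3)/C(13,3) = 5/143; P(at least one gold) = 1 − C(8,3)/C(13,3) = 115/143.
Since 'all 3 gold' ⊆ 'at least one gold', P(all 3 | at least one) = 5/143 / 115/143 = 1/23 ≈ 0.0435.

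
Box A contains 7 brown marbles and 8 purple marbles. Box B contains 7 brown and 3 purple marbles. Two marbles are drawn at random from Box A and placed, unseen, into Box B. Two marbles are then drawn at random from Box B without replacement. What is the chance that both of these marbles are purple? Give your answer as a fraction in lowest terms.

97/990

Condition on how many of the transferred marbles are purple (from Box A: 8 purple of 15; then Box B has 12 total).
  0 purple: C(8,0)C(7,2)/C(15,2) = 1/5; then P = C(3,2)/C(12,2) = 1/22
  1 purple: C(8,1)C(7,1)/C(15,2) = 8/15; then P = C(4,2)/C(12,2) = 1/11
  2 purple: C(8,2)C(7,0)/C(15,2) = 4/15; then P = C(5,2)/C(12,2) = 5/33
P(both purple) = 97/990 ≈ 0.0980.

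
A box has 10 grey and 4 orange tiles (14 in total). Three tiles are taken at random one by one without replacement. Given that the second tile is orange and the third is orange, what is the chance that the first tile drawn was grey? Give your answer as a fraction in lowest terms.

P(first=grey and the second tile is orange and the third is orange) = (10/14)·(4/13)·(3/12) = 5/91.
P(E) = Σ over first color = 5/91 + 1/91 = 6/91.
By Bayes, P(first=grey | E) = 5/91 / 6/91 = 5/6 ≈ 0.8333.

5/6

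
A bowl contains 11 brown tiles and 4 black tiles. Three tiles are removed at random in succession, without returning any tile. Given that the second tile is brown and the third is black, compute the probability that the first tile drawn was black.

P(first=black and the second tile is brown and the third is black) = (4/15)·(11/14)·(3/13) = 22/455.
P(E) = Σ over first color = 44/273 + 22/455 = 22/105.
By Bayes, P(first=black | E) = 22/455 / 22/105 = 3/13 ≈ 0.2308.

3/13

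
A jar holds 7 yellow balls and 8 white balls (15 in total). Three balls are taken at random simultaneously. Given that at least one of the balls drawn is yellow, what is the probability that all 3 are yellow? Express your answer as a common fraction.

5/57

P(all 3 yellow) = C(7,3)/C(15,3) = 1/13; P(at least one yellow) = 1 − C(8,3)/C(15,3) = 57/65.
Since 'all 3 yellow' ⊆ 'at least one yellow', P(all 3 | at least one) = 1/13 / 57/65 = 5/57 ≈ 0.0877.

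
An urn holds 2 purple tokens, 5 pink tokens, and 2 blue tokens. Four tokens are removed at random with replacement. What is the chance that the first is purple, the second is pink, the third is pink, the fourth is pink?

Multiply the conditional probability of each draw in order, with replacement (the composition resets each draw).
P = (2/9) · (5/9) · (5/9) · (5/9) = 250/6561 ≈ 0.0381.

250/6561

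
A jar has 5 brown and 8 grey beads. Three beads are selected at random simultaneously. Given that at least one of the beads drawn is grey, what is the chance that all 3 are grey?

14/69

P(all 3 grey) = C(8,3)/C(13,3) = 28/143; P(at least one grey) = 1 − C(5,3)/C(13,3) = 138/143.
Since 'all 3 grey' ⊆ 'at least one grey', P(all 3 | at least one) = 28/143 / 138/143 = 14/69 ≈ 0.2029.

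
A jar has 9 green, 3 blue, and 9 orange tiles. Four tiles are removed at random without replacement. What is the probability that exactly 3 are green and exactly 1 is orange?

12/95

Unordered draws without replacement: count favorable combinations over C(21,4).
Favorable = C(9,3) · C(3,0) · C(9,1) = 756; total = C(21,4) = 5985.
P = 756/5985 = 12/95 ≈ 0.1263.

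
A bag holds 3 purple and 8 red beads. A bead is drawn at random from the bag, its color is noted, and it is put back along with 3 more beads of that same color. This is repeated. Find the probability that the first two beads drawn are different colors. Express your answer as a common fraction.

24/77

Either red then purple, or purple then red; after the first draw the total is 14.
P = (8/11)·(3/14) + (3/11)·(8/14) = 24/77 ≈ 0.3117.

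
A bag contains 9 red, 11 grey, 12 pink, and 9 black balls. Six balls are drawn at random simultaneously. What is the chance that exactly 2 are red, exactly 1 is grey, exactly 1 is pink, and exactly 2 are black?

14256/374699

Unordered draws without replacement: count favorable combinations over C(41,6).
Favorable = C(9,2) · C(11,1) · C(12,1) · C(9,2) = 171072; total = C(41,6) = 4496388.
P = 171072/4496388 = 14256/374699 ≈ 0.0380.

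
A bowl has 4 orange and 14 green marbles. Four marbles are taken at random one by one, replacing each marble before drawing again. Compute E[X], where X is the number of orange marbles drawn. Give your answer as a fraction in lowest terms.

By linearity of expectation, E[X] = Σ P(draw i is orange); each independent draw has P(orange) = 4/18.
E[X] = 4 · 4/18 = 8/9 ≈ 0.8889.

8/9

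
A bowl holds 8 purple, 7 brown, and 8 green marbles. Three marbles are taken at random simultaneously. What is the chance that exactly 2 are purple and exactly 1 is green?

32/253

Unordered draws without replacement: count favorable combinations over C(23,3).
Favorable = C(8,2) · C(7,0) · C(8,1) = 224; total = C(23,3) = 1771.
P = 224/1771 = 32/253 ≈ 0.1265.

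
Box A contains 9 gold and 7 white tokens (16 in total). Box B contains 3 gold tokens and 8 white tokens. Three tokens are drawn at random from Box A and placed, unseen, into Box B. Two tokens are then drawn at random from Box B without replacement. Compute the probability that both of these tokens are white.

223/520

Condition on how many of the transferred tokens are white (from Box A: 7 white of 16; then Box B has 14 total).
  0 white: C(7,0)C(9,3)/C(16,3) = 3/20; then P = C(8,2)/C(14,2) = 4/13
  1 white: C(7,1)C(9,2)/C(16,3) = 9/20; then P = C(9,2)/C(14,2) = 36/91
  2 white: C(7,2)C(9,1)/C(16,3) = 27/80; then P = C(10,2)/C(14,2) = 45/91
  3 white: C(7,3)C(9,0)/C(16,3) = 1/16; then P = C(11,2)/C(14,2) = 55/91
P(both white) = 223/520 ≈ 0.4288.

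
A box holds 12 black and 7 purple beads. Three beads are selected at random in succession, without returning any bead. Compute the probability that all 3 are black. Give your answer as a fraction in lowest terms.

Unordered draws without replacement: count favorable combinations over C(19,3).
Favorable = C(12,3) · C(7,0) = 220; total = C(19,3) = 969.
P = 220/969 = 220/969 ≈ 0.2270.

220/969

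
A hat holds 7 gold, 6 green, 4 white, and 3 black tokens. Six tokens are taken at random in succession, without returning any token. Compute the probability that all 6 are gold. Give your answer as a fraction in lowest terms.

Unordered draws without replacement: count favorable combinations over C(20,6).
Favorable = C(7,6) · C(6,0) · C(4,0) · C(3,0) = 7; total = C(20,6) = 38760.
P = 7/38760 = 7/38760 ≈ 0.0002.

7/38760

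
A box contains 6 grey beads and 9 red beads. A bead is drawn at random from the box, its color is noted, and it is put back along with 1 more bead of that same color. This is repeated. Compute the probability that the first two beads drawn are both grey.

7/40

After a grey draw the box holds 7 grey out of 16.
P = (6/15)·(7/16) = 7/40 ≈ 0.1750.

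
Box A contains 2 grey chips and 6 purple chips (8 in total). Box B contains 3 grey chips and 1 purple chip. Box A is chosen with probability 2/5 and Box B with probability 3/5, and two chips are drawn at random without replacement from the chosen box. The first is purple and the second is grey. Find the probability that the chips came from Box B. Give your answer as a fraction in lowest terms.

7/11

P(E | Box A) = 3/14; P(E | Box B) = 1/4.
P(E) = 2/5·3/14 + 3/5·1/4 = 33/140.
By Bayes' rule, P(Box B | E) = 3/20 / 33/140 = 7/11 ≈ 0.6364.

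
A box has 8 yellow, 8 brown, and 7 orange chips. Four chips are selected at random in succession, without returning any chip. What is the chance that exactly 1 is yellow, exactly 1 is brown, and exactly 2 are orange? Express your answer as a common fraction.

Unordered draws without replacement: count favorable combinations over C(23,4).
Favorable = C(8,1) · C(8,1) · C(7,2) = 1344; total = C(23,4) = 8855.
P = 1344/8855 = 192/1265 ≈ 0.1518.

192/1265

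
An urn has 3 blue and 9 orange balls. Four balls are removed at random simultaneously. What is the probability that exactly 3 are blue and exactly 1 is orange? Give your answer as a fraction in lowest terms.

Unordered draws without replacement: count favorable combinations over C(12,4).
Favorable = C(3,3) · C(9,1) = 9; total = C(12,4) = 495.
P = 9/495 = 1/55 ≈ 0.0182.

1/55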